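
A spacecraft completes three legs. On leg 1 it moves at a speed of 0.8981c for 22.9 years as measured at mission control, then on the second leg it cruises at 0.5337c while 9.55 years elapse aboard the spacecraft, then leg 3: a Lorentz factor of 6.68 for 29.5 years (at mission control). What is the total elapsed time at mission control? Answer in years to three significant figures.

Leg 1: 22.9 years is already measured at mission control.
Leg 2: γ = 1/√(1 − 0.5337²) = 1/√0.7152 = 1.182; Δt_2 = 1.182 × 9.55 = 11.29 years.
Leg 3: 29.5 years is already measured at mission control.
Total: 22.90 + 11.29 + 29.50 years.

Δt = 63.7 years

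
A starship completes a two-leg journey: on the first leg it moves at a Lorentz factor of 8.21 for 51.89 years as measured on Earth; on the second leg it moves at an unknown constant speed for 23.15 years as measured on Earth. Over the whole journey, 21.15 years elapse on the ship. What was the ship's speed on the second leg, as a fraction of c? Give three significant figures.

β = 0.768

Leg 1: γ = 8.21; τ_1 = 51.89/8.210 = 6.320 years.
Leg 2: speed unknown; τ_2 = 23.15/γ_2.
Total proper time: 6.320 + τ_2 = 21.15, so τ_2 = 21.15 − 6.320 = 14.83 years.
γ_2 = 23.15/14.83 = 1.561; β = √(1 − 1/γ²) = √0.5896.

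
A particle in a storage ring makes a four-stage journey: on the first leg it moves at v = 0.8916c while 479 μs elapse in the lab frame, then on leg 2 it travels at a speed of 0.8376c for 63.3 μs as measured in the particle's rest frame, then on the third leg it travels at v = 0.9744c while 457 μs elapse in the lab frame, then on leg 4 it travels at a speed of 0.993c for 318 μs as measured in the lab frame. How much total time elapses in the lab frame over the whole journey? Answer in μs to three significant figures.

Δt = 1370 μs

Leg 1: 479 μs is already measured in the lab frame.
Leg 2: γ = 1/√(1 − 0.8376²) = 1/√0.2984 = 1.831; Δt_2 = 1.831 × 63.3 = 115.9 μs.
Leg 3: 457 μs is already measured in the lab frame.
Leg 4: 318 μs is already measured in the lab frame.
Total: 479.0 + 115.9 + 457.0 + 318.0 μs.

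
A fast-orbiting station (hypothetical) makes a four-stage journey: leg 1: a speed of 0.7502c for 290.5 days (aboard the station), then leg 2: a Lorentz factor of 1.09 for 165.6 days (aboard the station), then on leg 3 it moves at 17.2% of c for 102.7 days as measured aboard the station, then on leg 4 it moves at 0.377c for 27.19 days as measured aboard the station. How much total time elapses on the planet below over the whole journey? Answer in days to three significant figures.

Leg 1: γ = 1/√(1 − 0.7502²) = 1/√0.4372 = 1.512; Δt_1 = 1.512 × 290.5 = 439.3 days.
Leg 2: γ = 1.09; Δt_2 = 1.090 × 165.6 = 180.5 days.
Leg 3: β = 0.172; γ = 1/√(1 − 0.172²) = 1/√0.9704 = 1.015; Δt_3 = 1.015 × 102.7 = 104.3 days.
Leg 4: γ = 1/√(1 − 0.377²) = 1/√0.8579 = 1.080; Δt_4 = 1.080 × 27.19 = 29.36 days.
Total: 439.3 + 180.5 + 104.3 + 29.36 days.

Δt = 753 days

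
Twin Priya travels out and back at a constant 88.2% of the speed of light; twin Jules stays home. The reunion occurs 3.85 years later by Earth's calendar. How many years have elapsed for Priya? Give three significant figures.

β = 0.882; γ = 1/√(1 − 0.882²) = 1/√0.2221 = 2.122
Priya's clock measures proper time along the trip: τ = Δt/γ = 3.85/2.122 years.

τ = 1.81 years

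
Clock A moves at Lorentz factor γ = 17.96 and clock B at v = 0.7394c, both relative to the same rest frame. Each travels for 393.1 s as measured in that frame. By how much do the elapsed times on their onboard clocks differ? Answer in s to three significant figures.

A: γ = 17.96; τ_A = 393.1/17.96 = 21.89 s.
B: γ = 1/√(1 − 0.7394²) = 1/√0.4533 = 1.485; τ_B = 393.1/1.485 = 264.7 s.

|τ_A − τ_B| = 243 s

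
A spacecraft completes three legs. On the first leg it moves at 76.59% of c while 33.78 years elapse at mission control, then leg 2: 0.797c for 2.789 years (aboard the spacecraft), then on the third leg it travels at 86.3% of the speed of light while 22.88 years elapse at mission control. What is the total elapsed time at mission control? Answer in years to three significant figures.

Δt = 61.3 years

Leg 1: 33.78 years is already measured at mission control.
Leg 2: γ = 1/√(1 − 0.797²) = 1/√0.3648 = 1.656; Δt_2 = 1.656 × 2.789 = 4.618 years.
Leg 3: 22.88 years is already measured at mission control.
Total: 33.78 + 4.618 + 22.88 years.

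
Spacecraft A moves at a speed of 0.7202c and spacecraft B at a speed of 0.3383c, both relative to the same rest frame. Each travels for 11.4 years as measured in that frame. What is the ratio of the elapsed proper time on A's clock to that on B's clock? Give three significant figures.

A: γ = 1/√(1 − 0.7202²) = 1/√0.4813 = 1.441. B: γ = 1/√(1 − 0.3383²) = 1/√0.8856 = 1.063.
τ_A/τ_B = γ_B/γ_A = 1.063/1.441 = 0.7372, so τ_A/τ_B = 0.7372.

τ_A/τ_B = 0.737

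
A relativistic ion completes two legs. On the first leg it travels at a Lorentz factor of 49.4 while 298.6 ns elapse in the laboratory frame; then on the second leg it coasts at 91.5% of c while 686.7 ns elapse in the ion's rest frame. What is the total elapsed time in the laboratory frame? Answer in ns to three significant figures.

Leg 1: 298.6 ns is already measured in the laboratory frame.
Leg 2: β = 0.915; γ = 1/√(1 − 0.915²) = 1/√0.1628 = 2.479; Δt_2 = 2.479 × 686.7 = 1702 ns.
Total: 298.6 + 1702 ns.

Δt = 2000 ns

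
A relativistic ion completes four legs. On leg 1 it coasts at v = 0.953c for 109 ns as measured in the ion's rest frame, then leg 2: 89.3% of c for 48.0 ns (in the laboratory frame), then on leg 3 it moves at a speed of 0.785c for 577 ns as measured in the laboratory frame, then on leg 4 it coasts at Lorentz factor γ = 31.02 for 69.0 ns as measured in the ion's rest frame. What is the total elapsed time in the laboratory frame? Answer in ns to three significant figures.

Δt = 3130 ns

Leg 1: γ = 1/√(1 − 0.953²) = 1/√0.09179 = 3.301; Δt_1 = 3.301 × 109 = 359.8 ns.
Leg 2: 48.0 ns is already measured in the laboratory frame.
Leg 3: 577 ns is already measured in the laboratory frame.
Leg 4: γ = 31.02; Δt_4 = 31.02 × 69.0 = 2140 ns.
Total: 359.8 + 48.00 + 577.0 + 2140 ns.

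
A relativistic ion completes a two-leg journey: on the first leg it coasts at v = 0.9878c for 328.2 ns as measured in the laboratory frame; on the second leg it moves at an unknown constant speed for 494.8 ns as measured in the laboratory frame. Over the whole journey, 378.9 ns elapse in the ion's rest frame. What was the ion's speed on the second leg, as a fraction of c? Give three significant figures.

β = 0.749

Leg 1: γ = 1/√(1 − 0.9878²) = 1/√0.02425 = 6.421; τ_1 = 328.2/6.421 = 51.11 ns.
Leg 2: speed unknown; τ_2 = 494.8/γ_2.
Total proper time: 51.11 + τ_2 = 378.9, so τ_2 = 378.9 − 51.11 = 327.8 ns.
γ_2 = 494.8/327.8 = 1.510; β = √(1 − 1/γ²) = √0.5611.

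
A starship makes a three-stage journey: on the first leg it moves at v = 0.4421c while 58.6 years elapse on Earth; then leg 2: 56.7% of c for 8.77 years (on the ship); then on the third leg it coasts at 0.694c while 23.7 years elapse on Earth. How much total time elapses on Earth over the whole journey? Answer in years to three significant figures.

Δt = 92.9 years

Leg 1: 58.6 years is already measured on Earth.
Leg 2: β = 0.567; γ = 1/√(1 − 0.567²) = 1/√0.6785 = 1.214; Δt_2 = 1.214 × 8.77 = 10.65 years.
Leg 3: 23.7 years is already measured on Earth.
Total: 58.60 + 10.65 + 23.70 years.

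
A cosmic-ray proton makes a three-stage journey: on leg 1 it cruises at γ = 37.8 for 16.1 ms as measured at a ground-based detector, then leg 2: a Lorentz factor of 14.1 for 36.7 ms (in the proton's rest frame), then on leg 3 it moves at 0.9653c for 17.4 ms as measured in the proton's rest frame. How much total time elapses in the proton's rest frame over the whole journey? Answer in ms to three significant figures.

τ = 54.5 ms

Leg 1: γ = 37.8; τ_1 = 16.1/37.80 = 0.4259 ms.
Leg 2: 36.7 ms is already measured in the proton's rest frame.
Leg 3: 17.4 ms is already measured in the proton's rest frame.
Total: 0.4259 + 36.70 + 17.40 ms.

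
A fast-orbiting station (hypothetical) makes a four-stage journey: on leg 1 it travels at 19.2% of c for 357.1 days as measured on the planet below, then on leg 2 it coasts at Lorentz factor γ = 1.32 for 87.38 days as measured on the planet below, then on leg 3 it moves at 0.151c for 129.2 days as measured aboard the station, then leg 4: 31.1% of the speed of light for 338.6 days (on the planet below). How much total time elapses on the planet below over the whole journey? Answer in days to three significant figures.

Leg 1: 357.1 days is already measured on the planet below.
Leg 2: 87.38 days is already measured on the planet below.
Leg 3: γ = 1/√(1 − 0.151²) = 1/√0.9772 = 1.012; Δt_3 = 1.012 × 129.2 = 130.7 days.
Leg 4: 338.6 days is already measured on the planet below.
Total: 357.1 + 87.38 + 130.7 + 338.6 days.

Δt = 914 days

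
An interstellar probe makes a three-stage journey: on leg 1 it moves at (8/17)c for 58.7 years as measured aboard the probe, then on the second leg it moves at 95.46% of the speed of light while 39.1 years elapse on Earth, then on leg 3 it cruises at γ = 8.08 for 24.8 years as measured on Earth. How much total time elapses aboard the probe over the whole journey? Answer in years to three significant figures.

Leg 1: 58.7 years is already measured aboard the probe.
Leg 2: β = 0.9546; γ = 1/√(1 − 0.9546²) = 1/√0.08874 = 3.357; τ_2 = 39.1/3.357 = 11.65 years.
Leg 3: γ = 8.08; τ_3 = 24.8/8.080 = 3.069 years.
Total: 58.70 + 11.65 + 3.069 years.

τ = 73.4 years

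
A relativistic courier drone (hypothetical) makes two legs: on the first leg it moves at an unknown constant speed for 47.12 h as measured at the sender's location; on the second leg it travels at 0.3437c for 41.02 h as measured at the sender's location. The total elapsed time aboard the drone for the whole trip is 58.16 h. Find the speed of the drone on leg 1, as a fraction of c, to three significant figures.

β = 0.909

Leg 1: speed unknown; τ_1 = 47.12/γ_1.
Leg 2: γ = 1/√(1 − 0.3437²) = 1/√0.8819 = 1.065; τ_2 = 41.02/1.065 = 38.52 h.
Total proper time: τ_1 + 38.52 = 58.16, so τ_1 = 58.16 − 38.52 = 19.64 h.
γ_1 = 47.12/19.64 = 2.399; β = √(1 − 1/γ²) = √0.8263.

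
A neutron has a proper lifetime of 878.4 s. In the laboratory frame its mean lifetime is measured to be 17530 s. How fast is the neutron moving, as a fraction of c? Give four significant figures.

v = 0.9987c

γ = Δt/τ₀ = 17530/878.4 = 19.96
β = √(1 − 1/γ²) = √(1 − 0.002511) = √0.9975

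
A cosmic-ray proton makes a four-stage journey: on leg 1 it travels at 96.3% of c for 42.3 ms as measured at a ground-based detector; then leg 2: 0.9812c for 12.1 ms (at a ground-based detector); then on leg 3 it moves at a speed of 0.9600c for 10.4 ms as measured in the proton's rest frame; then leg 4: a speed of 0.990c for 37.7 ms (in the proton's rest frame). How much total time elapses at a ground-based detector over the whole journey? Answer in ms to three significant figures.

Δt = 359 ms

Leg 1: 42.3 ms is already measured at a ground-based detector.
Leg 2: 12.1 ms is already measured at a ground-based detector.
Leg 3: γ = 1/√(1 − 0.9600²) = 1/√0.07840 = 3.571; Δt_3 = 3.571 × 10.4 = 37.14 ms.
Leg 4: γ = 1/√(1 − 0.990²) = 1/√0.01990 = 7.089; Δt_4 = 7.089 × 37.7 = 267.2 ms.
Total: 42.30 + 12.10 + 37.14 + 267.2 ms.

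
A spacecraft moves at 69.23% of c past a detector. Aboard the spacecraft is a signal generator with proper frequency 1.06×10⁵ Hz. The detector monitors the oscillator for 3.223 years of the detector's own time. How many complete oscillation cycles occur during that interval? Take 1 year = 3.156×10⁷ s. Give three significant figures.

β = 0.6923; γ = 1/√(1 − 0.6923²) = 1/√0.5207 = 1.386
During 3.223 years of lab time, the oscillator's proper time advances by τ = Δt/γ = 3.223/1.386 = 2.326 years = 7.340×10⁷ s.
N = f × τ = 1.06×10⁵ × 7.340×10⁷ = 7.780×10¹².

N = 7.78×10¹²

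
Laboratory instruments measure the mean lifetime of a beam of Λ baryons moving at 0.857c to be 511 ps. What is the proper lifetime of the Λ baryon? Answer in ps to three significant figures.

γ = 1/√(1 − 0.857²) = 1/√0.2656 = 1.941
The lab-frame lifetime is the dilated interval; the proper lifetime is τ₀ = Δt/γ = 511/1.941 ps.

τ₀ = 263 ps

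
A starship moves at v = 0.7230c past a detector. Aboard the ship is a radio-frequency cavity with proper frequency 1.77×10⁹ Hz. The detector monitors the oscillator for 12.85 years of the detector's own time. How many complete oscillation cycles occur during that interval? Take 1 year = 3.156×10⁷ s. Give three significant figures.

N = 4.96×10¹⁷

γ = 1/√(1 − 0.7230²) = 1/√0.4773 = 1.447
During 12.85 years of lab time, the oscillator's proper time advances by τ = Δt/γ = 12.85/1.447 = 8.877 years = 2.802×10⁸ s.
N = f × τ = 1.77×10⁹ × 2.802×10⁸ = 4.959×10¹⁷.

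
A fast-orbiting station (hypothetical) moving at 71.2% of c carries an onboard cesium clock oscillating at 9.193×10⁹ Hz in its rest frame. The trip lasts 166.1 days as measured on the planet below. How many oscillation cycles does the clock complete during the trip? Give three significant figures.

N = 9.26×10¹⁶

β = 0.712; γ = 1/√(1 − 0.712²) = 1/√0.4931 = 1.424
The oscillator's own cycle count is N = f × τ where τ is the proper time aboard the station. τ = Δt/γ = 166.1/1.424 = 116.6 days = 1.008×10⁷ s.
N = 9.193×10⁹ × 1.008×10⁷ = 9.264×10¹⁶.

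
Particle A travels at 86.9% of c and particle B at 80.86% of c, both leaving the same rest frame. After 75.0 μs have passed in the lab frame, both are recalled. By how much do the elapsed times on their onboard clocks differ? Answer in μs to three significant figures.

A: β = 0.869; γ = 1/√(1 − 0.869²) = 1/√0.2448 = 2.021; τ_A = 75.0/2.021 = 37.11 μs.
B: β = 0.8086; γ = 1/√(1 − 0.8086²) = 1/√0.3462 = 1.700; τ_B = 75.0/1.700 = 44.13 μs.

|τ_A − τ_B| = 7.02 μs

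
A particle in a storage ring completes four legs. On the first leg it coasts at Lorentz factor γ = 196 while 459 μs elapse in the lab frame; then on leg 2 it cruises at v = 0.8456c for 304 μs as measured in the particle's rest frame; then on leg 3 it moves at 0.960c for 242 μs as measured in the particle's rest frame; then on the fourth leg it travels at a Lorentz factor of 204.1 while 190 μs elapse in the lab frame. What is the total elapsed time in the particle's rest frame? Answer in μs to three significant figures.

Leg 1: γ = 196; τ_1 = 459/196.0 = 2.342 μs.
Leg 2: 304 μs is already measured in the particle's rest frame.
Leg 3: 242 μs is already measured in the particle's rest frame.
Leg 4: γ = 204.1; τ_4 = 190/204.1 = 0.9309 μs.
Total: 2.342 + 304.0 + 242.0 + 0.9309 μs.

τ = 549 μs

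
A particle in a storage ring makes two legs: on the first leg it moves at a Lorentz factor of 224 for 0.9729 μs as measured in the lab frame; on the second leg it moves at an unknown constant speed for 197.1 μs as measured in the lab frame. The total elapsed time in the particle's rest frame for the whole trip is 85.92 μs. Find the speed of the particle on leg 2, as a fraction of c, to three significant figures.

Leg 1: γ = 224; τ_1 = 0.9729/224.0 = 0.004343 μs.
Leg 2: speed unknown; τ_2 = 197.1/γ_2.
Total proper time: 0.004343 + τ_2 = 85.92, so τ_2 = 85.92 − 0.004343 = 85.92 μs.
γ_2 = 197.1/85.92 = 2.294; β = √(1 − 1/γ²) = √0.8100.

β = 0.900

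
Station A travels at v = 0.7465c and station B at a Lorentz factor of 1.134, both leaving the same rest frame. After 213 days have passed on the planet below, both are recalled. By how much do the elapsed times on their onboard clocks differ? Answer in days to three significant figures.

A: γ = 1/√(1 − 0.7465²) = 1/√0.4427 = 1.503; τ_A = 213/1.503 = 141.7 days.
B: γ = 1.134; τ_B = 213/1.134 = 187.8 days.

|τ_A − τ_B| = 46.1 days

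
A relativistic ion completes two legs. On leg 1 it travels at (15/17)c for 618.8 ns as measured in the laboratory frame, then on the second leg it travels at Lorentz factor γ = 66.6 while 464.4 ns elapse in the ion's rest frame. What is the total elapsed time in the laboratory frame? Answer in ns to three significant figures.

Δt = 3.15×10⁴ ns

Leg 1: 618.8 ns is already measured in the laboratory frame.
Leg 2: γ = 66.6; Δt_2 = 66.60 × 464.4 = 3.093×10⁴ ns.
Total: 618.8 + 3.093×10⁴ ns.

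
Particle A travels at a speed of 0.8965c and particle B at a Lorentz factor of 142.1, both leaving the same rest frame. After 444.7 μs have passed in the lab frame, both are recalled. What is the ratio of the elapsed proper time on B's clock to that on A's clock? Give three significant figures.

τ_B/τ_A = 0.0159

A: γ = 1/√(1 − 0.8965²) = 1/√0.1963 = 2.257. B: γ = 142.1.
τ_A/τ_B = γ_B/γ_A = 142.1/2.257 = 62.96, so τ_B/τ_A = 0.01588.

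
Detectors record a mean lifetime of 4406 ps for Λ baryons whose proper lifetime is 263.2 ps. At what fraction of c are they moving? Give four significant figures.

γ = Δt/τ₀ = 4406/263.2 = 16.74
β = √(1 − 1/γ²) = √(1 − 0.003568) = √0.9964

β = 0.9982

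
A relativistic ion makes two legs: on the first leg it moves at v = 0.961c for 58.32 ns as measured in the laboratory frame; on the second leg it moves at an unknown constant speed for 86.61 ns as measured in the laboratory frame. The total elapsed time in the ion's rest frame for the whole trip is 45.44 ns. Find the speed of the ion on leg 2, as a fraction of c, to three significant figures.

Leg 1: γ = 1/√(1 − 0.961²) = 1/√0.07648 = 3.616; τ_1 = 58.32/3.616 = 16.13 ns.
Leg 2: speed unknown; τ_2 = 86.61/γ_2.
Total proper time: 16.13 + τ_2 = 45.44, so τ_2 = 45.44 − 16.13 = 29.31 ns.
γ_2 = 86.61/29.31 = 2.955; β = √(1 − 1/γ²) = √0.8855.

β = 0.941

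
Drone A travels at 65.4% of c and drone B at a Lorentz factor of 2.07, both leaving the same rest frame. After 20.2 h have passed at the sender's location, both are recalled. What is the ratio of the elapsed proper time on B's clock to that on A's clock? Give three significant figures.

τ_B/τ_A = 0.639

A: β = 0.654; γ = 1/√(1 − 0.654²) = 1/√0.5723 = 1.322. B: γ = 2.07.
τ_A/τ_B = γ_B/γ_A = 2.070/1.322 = 1.566, so τ_B/τ_A = 0.6386.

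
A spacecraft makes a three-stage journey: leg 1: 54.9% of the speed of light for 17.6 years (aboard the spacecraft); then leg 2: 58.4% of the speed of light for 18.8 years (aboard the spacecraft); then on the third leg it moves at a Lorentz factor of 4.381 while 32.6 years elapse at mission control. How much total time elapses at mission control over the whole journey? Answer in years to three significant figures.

Δt = 76.8 years

Leg 1: β = 0.549; γ = 1/√(1 − 0.549²) = 1/√0.6986 = 1.196; Δt_1 = 1.196 × 17.6 = 21.06 years.
Leg 2: β = 0.584; γ = 1/√(1 − 0.584²) = 1/√0.6589 = 1.232; Δt_2 = 1.232 × 18.8 = 23.16 years.
Leg 3: 32.6 years is already measured at mission control.
Total: 21.06 + 23.16 + 32.60 years.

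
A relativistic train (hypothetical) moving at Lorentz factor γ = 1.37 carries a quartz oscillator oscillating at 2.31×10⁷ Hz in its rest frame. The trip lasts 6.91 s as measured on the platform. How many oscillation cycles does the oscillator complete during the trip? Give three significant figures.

N = 1.17×10⁸

γ = 1.37
The oscillator's own cycle count is N = f × τ where τ is the proper time on the train. τ = Δt/γ = 6.91/1.370 = 5.044 s = 5.044×10⁰ s.
N = 2.31×10⁷ × 5.044×10⁰ = 1.165×10⁸.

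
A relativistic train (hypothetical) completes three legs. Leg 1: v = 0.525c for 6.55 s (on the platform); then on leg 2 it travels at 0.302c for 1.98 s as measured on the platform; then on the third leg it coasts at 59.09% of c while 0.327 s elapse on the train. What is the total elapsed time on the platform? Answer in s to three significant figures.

Leg 1: 6.55 s is already measured on the platform.
Leg 2: 1.98 s is already measured on the platform.
Leg 3: β = 0.5909; γ = 1/√(1 − 0.5909²) = 1/√0.6508 = 1.240; Δt_3 = 1.240 × 0.327 = 0.4053 s.
Total: 6.550 + 1.980 + 0.4053 s.

Δt = 8.94 s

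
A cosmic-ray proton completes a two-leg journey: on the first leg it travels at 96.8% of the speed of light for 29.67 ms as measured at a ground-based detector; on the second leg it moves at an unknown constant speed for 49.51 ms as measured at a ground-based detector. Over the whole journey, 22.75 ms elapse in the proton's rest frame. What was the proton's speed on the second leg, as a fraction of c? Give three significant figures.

β = 0.951

Leg 1: β = 0.968; γ = 1/√(1 − 0.968²) = 1/√0.06298 = 3.985; τ_1 = 29.67/3.985 = 7.446 ms.
Leg 2: speed unknown; τ_2 = 49.51/γ_2.
Total proper time: 7.446 + τ_2 = 22.75, so τ_2 = 22.75 − 7.446 = 15.30 ms.
γ_2 = 49.51/15.30 = 3.235; β = √(1 − 1/γ²) = √0.9044.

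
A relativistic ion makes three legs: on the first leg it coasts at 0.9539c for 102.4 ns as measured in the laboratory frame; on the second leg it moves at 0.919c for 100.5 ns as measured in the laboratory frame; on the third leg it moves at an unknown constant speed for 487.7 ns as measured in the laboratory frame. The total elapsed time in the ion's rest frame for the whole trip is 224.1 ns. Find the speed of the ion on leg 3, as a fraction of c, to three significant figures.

β = 0.949

Leg 1: γ = 1/√(1 − 0.9539²) = 1/√0.09007 = 3.332; τ_1 = 102.4/3.332 = 30.73 ns.
Leg 2: γ = 1/√(1 − 0.919²) = 1/√0.1554 = 2.536; τ_2 = 100.5/2.536 = 39.62 ns.
Leg 3: speed unknown; τ_3 = 487.7/γ_3.
Total proper time: 30.73 + 39.62 + τ_3 = 224.1, so τ_3 = 224.1 − 70.36 = 153.7 ns.
γ_3 = 487.7/153.7 = 3.172; β = √(1 − 1/γ²) = √0.9006.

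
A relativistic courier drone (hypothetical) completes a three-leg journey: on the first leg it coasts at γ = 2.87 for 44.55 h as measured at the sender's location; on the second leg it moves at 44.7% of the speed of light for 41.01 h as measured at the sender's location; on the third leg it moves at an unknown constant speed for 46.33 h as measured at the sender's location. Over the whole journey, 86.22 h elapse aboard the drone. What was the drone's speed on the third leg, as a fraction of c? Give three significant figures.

Leg 1: γ = 2.87; τ_1 = 44.55/2.870 = 15.52 h.
Leg 2: β = 0.447; γ = 1/√(1 − 0.447²) = 1/√0.8002 = 1.118; τ_2 = 41.01/1.118 = 36.68 h.
Leg 3: speed unknown; τ_3 = 46.33/γ_3.
Total proper time: 15.52 + 36.68 + τ_3 = 86.22, so τ_3 = 86.22 − 52.21 = 34.01 h.
γ_3 = 46.33/34.01 = 1.362; β = √(1 − 1/γ²) = √0.4610.

β = 0.679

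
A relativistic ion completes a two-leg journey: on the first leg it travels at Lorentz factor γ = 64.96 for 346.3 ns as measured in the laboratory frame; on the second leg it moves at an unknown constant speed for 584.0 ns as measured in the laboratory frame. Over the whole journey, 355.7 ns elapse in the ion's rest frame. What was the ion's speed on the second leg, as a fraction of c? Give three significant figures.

Leg 1: γ = 64.96; τ_1 = 346.3/64.96 = 5.331 ns.
Leg 2: speed unknown; τ_2 = 584.0/γ_2.
Total proper time: 5.331 + τ_2 = 355.7, so τ_2 = 355.7 − 5.331 = 350.4 ns.
γ_2 = 584.0/350.4 = 1.667; β = √(1 − 1/γ²) = √0.6401.

β = 0.800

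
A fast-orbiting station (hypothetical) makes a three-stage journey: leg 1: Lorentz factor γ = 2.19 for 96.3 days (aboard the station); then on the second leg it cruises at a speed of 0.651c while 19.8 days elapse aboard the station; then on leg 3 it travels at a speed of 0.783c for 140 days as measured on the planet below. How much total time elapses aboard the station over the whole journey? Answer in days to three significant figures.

Leg 1: 96.3 days is already measured aboard the station.
Leg 2: 19.8 days is already measured aboard the station.
Leg 3: γ = 1/√(1 − 0.783²) = 1/√0.3869 = 1.608; τ_3 = 140/1.608 = 87.08 days.
Total: 96.30 + 19.80 + 87.08 days.

τ = 203 days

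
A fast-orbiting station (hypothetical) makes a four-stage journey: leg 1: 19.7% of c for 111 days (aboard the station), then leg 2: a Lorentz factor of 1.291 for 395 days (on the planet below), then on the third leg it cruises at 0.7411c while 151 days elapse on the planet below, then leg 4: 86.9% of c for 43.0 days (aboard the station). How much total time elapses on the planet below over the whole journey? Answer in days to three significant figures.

Δt = 746 days

Leg 1: β = 0.197; γ = 1/√(1 − 0.197²) = 1/√0.9612 = 1.020; Δt_1 = 1.020 × 111 = 113.2 days.
Leg 2: 395 days is already measured on the planet below.
Leg 3: 151 days is already measured on the planet below.
Leg 4: β = 0.869; γ = 1/√(1 − 0.869²) = 1/√0.2448 = 2.021; Δt_4 = 2.021 × 43.0 = 86.90 days.
Total: 113.2 + 395.0 + 151.0 + 86.90 days.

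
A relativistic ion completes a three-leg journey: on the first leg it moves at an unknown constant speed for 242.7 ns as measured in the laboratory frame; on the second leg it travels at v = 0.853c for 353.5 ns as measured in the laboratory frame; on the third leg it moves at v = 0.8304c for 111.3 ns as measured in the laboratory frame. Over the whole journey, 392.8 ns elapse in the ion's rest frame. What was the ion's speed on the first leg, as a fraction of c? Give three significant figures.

Leg 1: speed unknown; τ_1 = 242.7/γ_1.
Leg 2: γ = 1/√(1 − 0.853²) = 1/√0.2724 = 1.916; τ_2 = 353.5/1.916 = 184.5 ns.
Leg 3: γ = 1/√(1 − 0.8304²) = 1/√0.3104 = 1.795; τ_3 = 111.3/1.795 = 62.01 ns.
Total proper time: τ_1 + 184.5 + 62.01 = 392.8, so τ_1 = 392.8 − 246.5 = 146.3 ns.
γ_1 = 242.7/146.3 = 1.659; β = √(1 − 1/γ²) = √0.6367.

β = 0.798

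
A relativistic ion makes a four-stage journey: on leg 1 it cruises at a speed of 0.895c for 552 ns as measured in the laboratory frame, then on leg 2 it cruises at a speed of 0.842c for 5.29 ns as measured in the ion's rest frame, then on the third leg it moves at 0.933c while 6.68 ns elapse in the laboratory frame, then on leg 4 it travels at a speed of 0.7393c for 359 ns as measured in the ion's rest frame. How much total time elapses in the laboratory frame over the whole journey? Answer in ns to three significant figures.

Δt = 1100 ns

Leg 1: 552 ns is already measured in the laboratory frame.
Leg 2: γ = 1/√(1 − 0.842²) = 1/√0.2910 = 1.854; Δt_2 = 1.854 × 5.29 = 9.806 ns.
Leg 3: 6.68 ns is already measured in the laboratory frame.
Leg 4: γ = 1/√(1 − 0.7393²) = 1/√0.4534 = 1.485; Δt_4 = 1.485 × 359 = 533.1 ns.
Total: 552.0 + 9.806 + 6.680 + 533.1 ns.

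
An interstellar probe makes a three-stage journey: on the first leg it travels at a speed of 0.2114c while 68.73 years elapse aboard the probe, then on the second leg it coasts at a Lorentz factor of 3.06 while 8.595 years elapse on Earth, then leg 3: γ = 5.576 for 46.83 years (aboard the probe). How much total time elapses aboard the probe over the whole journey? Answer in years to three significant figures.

Leg 1: 68.73 years is already measured aboard the probe.
Leg 2: γ = 3.06; τ_2 = 8.595/3.060 = 2.809 years.
Leg 3: 46.83 years is already measured aboard the probe.
Total: 68.73 + 2.809 + 46.83 years.

τ = 118 years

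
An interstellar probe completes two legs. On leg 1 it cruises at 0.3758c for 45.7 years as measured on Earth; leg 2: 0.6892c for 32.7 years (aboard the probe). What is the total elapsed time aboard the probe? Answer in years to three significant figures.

Leg 1: γ = 1/√(1 − 0.3758²) = 1/√0.8588 = 1.079; τ_1 = 45.7/1.079 = 42.35 years.
Leg 2: 32.7 years is already measured aboard the probe.
Total: 42.35 + 32.70 years.

τ = 75.1 years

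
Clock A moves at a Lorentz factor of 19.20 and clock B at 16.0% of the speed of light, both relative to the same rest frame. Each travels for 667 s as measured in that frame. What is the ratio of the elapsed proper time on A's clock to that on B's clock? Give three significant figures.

τ_A/τ_B = 0.0528

A: γ = 19.20. B: β = 0.160; γ = 1/√(1 − 0.160²) = 1/√0.9744 = 1.013.
τ_A/τ_B = γ_B/γ_A = 1.013/19.20 = 0.05276, so τ_A/τ_B = 0.05276.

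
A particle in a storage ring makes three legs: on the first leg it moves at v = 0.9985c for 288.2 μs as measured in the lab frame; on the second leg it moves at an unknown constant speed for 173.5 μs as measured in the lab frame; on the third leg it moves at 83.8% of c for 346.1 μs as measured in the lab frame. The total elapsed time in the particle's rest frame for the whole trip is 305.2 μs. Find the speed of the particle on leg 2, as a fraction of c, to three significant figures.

β = 0.815

Leg 1: γ = 1/√(1 − 0.9985²) = 1/√0.002998 = 18.26; τ_1 = 288.2/18.26 = 15.78 μs.
Leg 2: speed unknown; τ_2 = 173.5/γ_2.
Leg 3: β = 0.838; γ = 1/√(1 − 0.838²) = 1/√0.2978 = 1.833; τ_3 = 346.1/1.833 = 188.9 μs.
Total proper time: 15.78 + τ_2 + 188.9 = 305.2, so τ_2 = 305.2 − 204.6 = 100.6 μs.
γ_2 = 173.5/100.6 = 1.725; β = √(1 − 1/γ²) = √0.6640.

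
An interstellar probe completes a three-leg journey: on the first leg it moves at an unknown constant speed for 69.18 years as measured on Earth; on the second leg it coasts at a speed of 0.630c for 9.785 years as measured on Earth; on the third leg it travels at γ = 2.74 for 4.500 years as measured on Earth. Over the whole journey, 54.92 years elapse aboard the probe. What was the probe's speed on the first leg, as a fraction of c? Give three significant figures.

Leg 1: speed unknown; τ_1 = 69.18/γ_1.
Leg 2: γ = 1/√(1 − 0.630²) = 1/√0.6031 = 1.288; τ_2 = 9.785/1.288 = 7.599 years.
Leg 3: γ = 2.74; τ_3 = 4.500/2.740 = 1.642 years.
Total proper time: τ_1 + 7.599 + 1.642 = 54.92, so τ_1 = 54.92 − 9.241 = 45.68 years.
γ_1 = 69.18/45.68 = 1.514; β = √(1 − 1/γ²) = √0.5640.

β = 0.751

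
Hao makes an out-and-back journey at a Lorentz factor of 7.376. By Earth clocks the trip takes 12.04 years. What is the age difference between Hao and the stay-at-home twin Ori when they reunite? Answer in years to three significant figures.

γ = 7.376
Hao's elapsed proper time: τ = 12.04/7.376 = 1.632 years.
Age gap = Δt − τ = 12.04 − 1.632 years.

Δt − τ = 10.4 years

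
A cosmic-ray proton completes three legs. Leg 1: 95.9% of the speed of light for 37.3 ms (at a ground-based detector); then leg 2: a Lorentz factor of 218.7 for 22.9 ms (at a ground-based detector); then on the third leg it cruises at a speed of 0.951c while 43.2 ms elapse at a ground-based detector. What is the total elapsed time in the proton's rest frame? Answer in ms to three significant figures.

Leg 1: β = 0.959; γ = 1/√(1 − 0.959²) = 1/√0.08032 = 3.529; τ_1 = 37.3/3.529 = 10.57 ms.
Leg 2: γ = 218.7; τ_2 = 22.9/218.7 = 0.1047 ms.
Leg 3: γ = 1/√(1 − 0.951²) = 1/√0.09560 = 3.234; τ_3 = 43.2/3.234 = 13.36 ms.
Total: 10.57 + 0.1047 + 13.36 ms.

τ = 24.0 ms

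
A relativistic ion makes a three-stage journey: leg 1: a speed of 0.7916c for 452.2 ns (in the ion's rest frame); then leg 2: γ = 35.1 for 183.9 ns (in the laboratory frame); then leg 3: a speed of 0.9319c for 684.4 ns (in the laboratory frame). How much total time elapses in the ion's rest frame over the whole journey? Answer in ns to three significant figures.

Leg 1: 452.2 ns is already measured in the ion's rest frame.
Leg 2: γ = 35.1; τ_2 = 183.9/35.10 = 5.239 ns.
Leg 3: γ = 1/√(1 − 0.9319²) = 1/√0.1316 = 2.757; τ_3 = 684.4/2.757 = 248.2 ns.
Total: 452.2 + 5.239 + 248.2 ns.

τ = 706 ns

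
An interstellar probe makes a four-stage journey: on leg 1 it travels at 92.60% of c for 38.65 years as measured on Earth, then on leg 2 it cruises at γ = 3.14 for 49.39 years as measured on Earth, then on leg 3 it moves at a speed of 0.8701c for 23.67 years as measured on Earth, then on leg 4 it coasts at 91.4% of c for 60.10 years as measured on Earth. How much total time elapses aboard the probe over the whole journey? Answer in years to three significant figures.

τ = 66.4 years

Leg 1: β = 0.9260; γ = 1/√(1 − 0.9260²) = 1/√0.1425 = 2.649; τ_1 = 38.65/2.649 = 14.59 years.
Leg 2: γ = 3.14; τ_2 = 49.39/3.140 = 15.73 years.
Leg 3: γ = 1/√(1 − 0.8701²) = 1/√0.2429 = 2.029; τ_3 = 23.67/2.029 = 11.67 years.
Leg 4: β = 0.914; γ = 1/√(1 − 0.914²) = 1/√0.1646 = 2.465; τ_4 = 60.10/2.465 = 24.38 years.
Total: 14.59 + 15.73 + 11.67 + 24.38 years.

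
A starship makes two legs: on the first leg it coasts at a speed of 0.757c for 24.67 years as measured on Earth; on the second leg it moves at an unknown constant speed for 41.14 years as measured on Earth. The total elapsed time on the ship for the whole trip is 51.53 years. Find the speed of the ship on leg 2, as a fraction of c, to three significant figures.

β = 0.509

Leg 1: γ = 1/√(1 − 0.757²) = 1/√0.4270 = 1.530; τ_1 = 24.67/1.530 = 16.12 years.
Leg 2: speed unknown; τ_2 = 41.14/γ_2.
Total proper time: 16.12 + τ_2 = 51.53, so τ_2 = 51.53 − 16.12 = 35.41 years.
γ_2 = 41.14/35.41 = 1.162; β = √(1 − 1/γ²) = √0.2592.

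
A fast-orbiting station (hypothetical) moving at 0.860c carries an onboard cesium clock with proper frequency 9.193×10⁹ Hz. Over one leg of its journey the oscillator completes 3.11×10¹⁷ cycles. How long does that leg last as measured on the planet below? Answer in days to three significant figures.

γ = 1/√(1 − 0.860²) = 1/√0.2604 = 1.960
Proper time for N cycles: τ = N/f = 3.11×10¹⁷/(9.193×10⁹) = 3.383×10⁷ s = 391.6 days.
Lab-frame duration Δt = γτ = 1.960 × 391.6 = 767.3 days.

Δt = 767 days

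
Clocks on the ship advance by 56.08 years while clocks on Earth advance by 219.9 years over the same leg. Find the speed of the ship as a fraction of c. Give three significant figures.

The proper time is measured on the ship (both events occur at the ship's location); Δt is measured on Earth. γ = Δt/τ = 219.9/56.08 = 3.921.
β = √(1 − 1/γ²) = √(1 − 0.06504) = √0.9350

β = 0.967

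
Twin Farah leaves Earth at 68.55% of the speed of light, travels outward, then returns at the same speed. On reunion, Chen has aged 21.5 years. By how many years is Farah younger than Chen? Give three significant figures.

β = 0.6855; γ = 1/√(1 − 0.6855²) = 1/√0.5301 = 1.373
Farah's elapsed proper time: τ = 21.5/1.373 = 15.65 years.
Age gap = Δt − τ = 21.5 − 15.65 years.

Δt − τ = 5.85 years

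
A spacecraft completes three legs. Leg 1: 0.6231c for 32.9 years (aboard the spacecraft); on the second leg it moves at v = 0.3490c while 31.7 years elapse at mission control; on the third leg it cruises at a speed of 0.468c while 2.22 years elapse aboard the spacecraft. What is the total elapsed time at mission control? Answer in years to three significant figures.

Δt = 76.3 years

Leg 1: γ = 1/√(1 − 0.6231²) = 1/√0.6117 = 1.279; Δt_1 = 1.279 × 32.9 = 42.06 years.
Leg 2: 31.7 years is already measured at mission control.
Leg 3: γ = 1/√(1 − 0.468²) = 1/√0.7810 = 1.132; Δt_3 = 1.132 × 2.22 = 2.512 years.
Total: 42.06 + 31.70 + 2.512 years.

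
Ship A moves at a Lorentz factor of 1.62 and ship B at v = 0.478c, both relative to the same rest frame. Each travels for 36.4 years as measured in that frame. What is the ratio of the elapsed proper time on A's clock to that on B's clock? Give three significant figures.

A: γ = 1.62. B: γ = 1/√(1 − 0.478²) = 1/√0.7715 = 1.138.
τ_A/τ_B = γ_B/γ_A = 1.138/1.620 = 0.7028, so τ_A/τ_B = 0.7028.

τ_A/τ_B = 0.703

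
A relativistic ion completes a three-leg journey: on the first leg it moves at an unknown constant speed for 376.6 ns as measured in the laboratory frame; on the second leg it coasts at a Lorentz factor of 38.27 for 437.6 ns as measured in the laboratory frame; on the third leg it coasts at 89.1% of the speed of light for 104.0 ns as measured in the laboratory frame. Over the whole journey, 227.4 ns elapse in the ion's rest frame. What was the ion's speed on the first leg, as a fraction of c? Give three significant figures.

β = 0.894

Leg 1: speed unknown; τ_1 = 376.6/γ_1.
Leg 2: γ = 38.27; τ_2 = 437.6/38.27 = 11.43 ns.
Leg 3: β = 0.891; γ = 1/√(1 − 0.891²) = 1/√0.2061 = 2.203; τ_3 = 104.0/2.203 = 47.22 ns.
Total proper time: τ_1 + 11.43 + 47.22 = 227.4, so τ_1 = 227.4 − 58.65 = 168.7 ns.
γ_1 = 376.6/168.7 = 2.232; β = √(1 − 1/γ²) = √0.7992.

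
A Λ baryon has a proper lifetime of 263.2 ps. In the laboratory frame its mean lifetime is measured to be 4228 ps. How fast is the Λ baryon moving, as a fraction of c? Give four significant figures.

γ = Δt/τ₀ = 4228/263.2 = 16.06
β = √(1 − 1/γ²) = √(1 − 0.003875) = √0.9961

β = 0.9981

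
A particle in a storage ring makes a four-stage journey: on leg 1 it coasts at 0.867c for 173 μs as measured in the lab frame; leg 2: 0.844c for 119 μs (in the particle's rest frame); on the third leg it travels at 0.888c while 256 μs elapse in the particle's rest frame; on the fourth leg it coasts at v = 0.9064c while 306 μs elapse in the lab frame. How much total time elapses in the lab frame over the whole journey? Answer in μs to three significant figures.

Leg 1: 173 μs is already measured in the lab frame.
Leg 2: γ = 1/√(1 − 0.844²) = 1/√0.2877 = 1.864; Δt_2 = 1.864 × 119 = 221.9 μs.
Leg 3: γ = 1/√(1 − 0.888²) = 1/√0.2115 = 2.175; Δt_3 = 2.175 × 256 = 556.7 μs.
Leg 4: 306 μs is already measured in the lab frame.
Total: 173.0 + 221.9 + 556.7 + 306.0 μs.

Δt = 1260 μs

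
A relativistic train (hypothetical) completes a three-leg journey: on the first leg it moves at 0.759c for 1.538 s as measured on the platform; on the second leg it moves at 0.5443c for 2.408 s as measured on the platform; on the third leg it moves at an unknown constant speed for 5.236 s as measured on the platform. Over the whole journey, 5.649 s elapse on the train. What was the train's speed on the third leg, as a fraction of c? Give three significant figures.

β = 0.865

Leg 1: γ = 1/√(1 − 0.759²) = 1/√0.4239 = 1.536; τ_1 = 1.538/1.536 = 1.001 s.
Leg 2: γ = 1/√(1 − 0.5443²) = 1/√0.7037 = 1.192; τ_2 = 2.408/1.192 = 2.020 s.
Leg 3: speed unknown; τ_3 = 5.236/γ_3.
Total proper time: 1.001 + 2.020 + τ_3 = 5.649, so τ_3 = 5.649 − 3.021 = 2.628 s.
γ_3 = 5.236/2.628 = 1.993; β = √(1 − 1/γ²) = √0.7482.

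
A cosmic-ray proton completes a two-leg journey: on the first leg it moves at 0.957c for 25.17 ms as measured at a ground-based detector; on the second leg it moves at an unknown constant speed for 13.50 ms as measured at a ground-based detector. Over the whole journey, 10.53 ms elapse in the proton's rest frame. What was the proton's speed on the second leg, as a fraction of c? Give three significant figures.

β = 0.971

Leg 1: γ = 1/√(1 − 0.957²) = 1/√0.08415 = 3.447; τ_1 = 25.17/3.447 = 7.302 ms.
Leg 2: speed unknown; τ_2 = 13.50/γ_2.
Total proper time: 7.302 + τ_2 = 10.53, so τ_2 = 10.53 − 7.302 = 3.228 ms.
γ_2 = 13.50/3.228 = 4.182; β = √(1 − 1/γ²) = √0.9428.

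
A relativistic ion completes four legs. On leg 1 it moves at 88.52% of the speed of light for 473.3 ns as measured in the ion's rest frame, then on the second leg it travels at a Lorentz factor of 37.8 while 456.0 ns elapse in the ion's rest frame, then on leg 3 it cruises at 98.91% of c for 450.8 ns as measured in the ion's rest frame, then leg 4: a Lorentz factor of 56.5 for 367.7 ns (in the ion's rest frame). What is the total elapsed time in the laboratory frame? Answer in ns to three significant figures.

Leg 1: β = 0.8852; γ = 1/√(1 − 0.8852²) = 1/√0.2164 = 2.150; Δt_1 = 2.150 × 473.3 = 1017 ns.
Leg 2: γ = 37.8; Δt_2 = 37.80 × 456.0 = 1.724×10⁴ ns.
Leg 3: β = 0.9891; γ = 1/√(1 − 0.9891²) = 1/√0.02168 = 6.791; Δt_3 = 6.791 × 450.8 = 3062 ns.
Leg 4: γ = 56.5; Δt_4 = 56.50 × 367.7 = 2.078×10⁴ ns.
Total: 1017 + 1.724×10⁴ + 3062 + 2.078×10⁴ ns.

Δt = 4.21×10⁴ ns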